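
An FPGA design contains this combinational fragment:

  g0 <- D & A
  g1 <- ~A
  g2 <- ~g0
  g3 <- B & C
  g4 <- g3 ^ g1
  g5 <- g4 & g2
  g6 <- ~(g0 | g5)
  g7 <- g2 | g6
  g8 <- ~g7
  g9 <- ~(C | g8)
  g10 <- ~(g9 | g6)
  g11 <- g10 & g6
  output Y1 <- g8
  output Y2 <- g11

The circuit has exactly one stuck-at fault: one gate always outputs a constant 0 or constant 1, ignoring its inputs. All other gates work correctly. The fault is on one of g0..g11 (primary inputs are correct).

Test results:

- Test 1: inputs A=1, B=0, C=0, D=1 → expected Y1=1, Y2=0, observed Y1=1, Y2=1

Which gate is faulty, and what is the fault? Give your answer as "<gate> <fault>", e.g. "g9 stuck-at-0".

g11 stuck-at-1

Fault-free values for test 1 (A=1, B=0, C=0, D=1): g0=1, g1=0, g2=0, g3=0, g4=0, g5=0, g6=0, g7=0, g8=1, g9=0, g10=1, g11=0, giving Y1=1, Y2=0. Observed Y1=1, Y2=1.
Test 1: faults giving observed Y1=1, Y2=1 are {g11 stuck-at-1}.
Only g11 stuck-at-1 is consistent with every test.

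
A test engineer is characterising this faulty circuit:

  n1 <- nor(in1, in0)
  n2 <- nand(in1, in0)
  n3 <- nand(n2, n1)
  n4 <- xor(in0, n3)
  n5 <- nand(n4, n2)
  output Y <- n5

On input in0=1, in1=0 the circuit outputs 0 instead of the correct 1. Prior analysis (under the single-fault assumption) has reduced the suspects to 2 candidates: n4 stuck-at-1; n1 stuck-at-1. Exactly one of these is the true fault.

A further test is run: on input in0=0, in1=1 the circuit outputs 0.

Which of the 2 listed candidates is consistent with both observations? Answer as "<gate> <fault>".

Evaluate each candidate on input in0=0, in1=1:
  n4 stuck-at-1: n1=0, n2=1, n3=1, n4=1 [stuck-at-1], n5=0 → 0 — matches
  n1 stuck-at-1: n1=1 [stuck-at-1], n2=1, n3=0, n4=0, n5=1 → 1 — eliminated
Only n4 stuck-at-1 reproduces the observed 0.

n4 stuck-at-1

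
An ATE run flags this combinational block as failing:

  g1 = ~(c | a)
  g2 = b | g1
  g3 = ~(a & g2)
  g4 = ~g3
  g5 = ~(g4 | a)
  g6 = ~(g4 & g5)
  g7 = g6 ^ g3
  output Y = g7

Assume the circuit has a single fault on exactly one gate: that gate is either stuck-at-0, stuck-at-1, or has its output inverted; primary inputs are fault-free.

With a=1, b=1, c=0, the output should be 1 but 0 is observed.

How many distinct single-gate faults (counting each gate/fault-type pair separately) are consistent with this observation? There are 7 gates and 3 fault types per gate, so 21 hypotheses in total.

10

Fault-free: g1=0, g2=1, g3=0, g4=1, g5=0, g6=1, g7=1 → 1. Observed 0.
  g1: none of the 3 fault types match ✗
  g2: stuck-at-0, inverted output ✓; others ✗
  g3: stuck-at-1, inverted output ✓; others ✗
  g4: none of the 3 fault types match ✗
  g5: stuck-at-1, inverted output ✓; others ✗
  g6: stuck-at-0, inverted output ✓; others ✗
  g7: stuck-at-0, inverted output ✓; others ✗
Consistent faults: {g2 stuck-at-0, g2 inverted output, g3 stuck-at-1, g3 inverted output, g5 stuck-at-1, g5 inverted output, g6 stuck-at-0, g6 inverted output, g7 stuck-at-0, g7 inverted output} — 10 in all.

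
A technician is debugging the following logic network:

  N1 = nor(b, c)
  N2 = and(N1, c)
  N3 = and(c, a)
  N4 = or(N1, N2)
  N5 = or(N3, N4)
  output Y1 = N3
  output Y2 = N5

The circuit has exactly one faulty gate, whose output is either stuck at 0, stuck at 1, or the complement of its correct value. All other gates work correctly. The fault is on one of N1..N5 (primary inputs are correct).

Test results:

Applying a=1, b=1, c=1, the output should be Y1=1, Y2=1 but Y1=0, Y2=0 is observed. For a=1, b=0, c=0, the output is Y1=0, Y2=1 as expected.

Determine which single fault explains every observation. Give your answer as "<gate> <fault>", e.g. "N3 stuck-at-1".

Fault-free values for test 1 (a=1, b=1, c=1): N1=0, N2=0, N3=1, N4=0, N5=1, giving Y1=1, Y2=1. Observed Y1=0, Y2=0.
Test 1: faults giving observed Y1=0, Y2=0 are {N3 stuck-at-0, N3 inverted output}.
Test 2 (a=1, b=0, c=0): fault-free N1=1, N2=0, N3=0, N4=1, N5=1 → Y1=0, Y2=1; observed Y1=0, Y2=1. Eliminates N3 inverted output.
Only N3 stuck-at-0 is consistent with every test.

N3 stuck-at-0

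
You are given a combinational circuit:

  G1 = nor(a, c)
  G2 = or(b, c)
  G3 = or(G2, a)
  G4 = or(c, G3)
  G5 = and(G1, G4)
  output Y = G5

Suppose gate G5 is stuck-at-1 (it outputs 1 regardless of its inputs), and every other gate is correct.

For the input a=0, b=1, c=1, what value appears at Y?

1

Propagate with G5 forced: G1=0, G2=1, G3=1, G4=1, G5=1 [stuck-at-1].
So Y = 1. (Without the fault it would be 0.)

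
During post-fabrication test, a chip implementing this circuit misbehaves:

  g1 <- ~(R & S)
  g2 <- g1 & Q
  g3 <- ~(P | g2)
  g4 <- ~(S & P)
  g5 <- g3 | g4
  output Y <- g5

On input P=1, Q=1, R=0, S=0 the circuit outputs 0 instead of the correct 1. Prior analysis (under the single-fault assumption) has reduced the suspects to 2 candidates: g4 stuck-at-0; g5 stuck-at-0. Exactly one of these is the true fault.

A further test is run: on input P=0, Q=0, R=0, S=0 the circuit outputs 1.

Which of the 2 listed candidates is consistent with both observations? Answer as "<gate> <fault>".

Evaluate each candidate on input P=0, Q=0, R=0, S=0:
  g4 stuck-at-0: g1=1, g2=0, g3=1, g4=0 [stuck-at-0], g5=1 → 1 — matches
  g5 stuck-at-0: g1=1, g2=0, g3=1, g4=1, g5=0 [stuck-at-0] → 0 — eliminated
Only g4 stuck-at-0 reproduces the observed 1.

g4 stuck-at-0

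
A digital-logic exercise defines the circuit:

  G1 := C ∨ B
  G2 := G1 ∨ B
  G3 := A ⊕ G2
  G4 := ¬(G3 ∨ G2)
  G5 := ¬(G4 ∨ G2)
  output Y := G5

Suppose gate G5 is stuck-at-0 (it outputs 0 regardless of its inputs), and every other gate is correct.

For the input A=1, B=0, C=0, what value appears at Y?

0

Propagate with G5 forced: G1=0, G2=0, G3=1, G4=0, G5=0 [stuck-at-0].
So Y = 0. (Without the fault it would be 1.)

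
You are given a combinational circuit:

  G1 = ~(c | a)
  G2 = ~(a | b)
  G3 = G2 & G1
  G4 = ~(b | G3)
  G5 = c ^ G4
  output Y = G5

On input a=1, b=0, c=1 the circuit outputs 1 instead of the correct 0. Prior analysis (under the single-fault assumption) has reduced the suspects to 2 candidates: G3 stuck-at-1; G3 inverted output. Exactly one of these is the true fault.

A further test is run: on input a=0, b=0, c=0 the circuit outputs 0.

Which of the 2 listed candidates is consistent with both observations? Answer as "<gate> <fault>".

Evaluate each candidate on input a=0, b=0, c=0:
  G3 stuck-at-1: G1=1, G2=1, G3=1 [stuck-at-1], G4=0, G5=0 → 0 — matches
  G3 inverted output: G1=1, G2=1, G3=0 [inverted output], G4=1, G5=1 → 1 — eliminated
Only G3 stuck-at-1 reproduces the observed 0.

G3 stuck-at-1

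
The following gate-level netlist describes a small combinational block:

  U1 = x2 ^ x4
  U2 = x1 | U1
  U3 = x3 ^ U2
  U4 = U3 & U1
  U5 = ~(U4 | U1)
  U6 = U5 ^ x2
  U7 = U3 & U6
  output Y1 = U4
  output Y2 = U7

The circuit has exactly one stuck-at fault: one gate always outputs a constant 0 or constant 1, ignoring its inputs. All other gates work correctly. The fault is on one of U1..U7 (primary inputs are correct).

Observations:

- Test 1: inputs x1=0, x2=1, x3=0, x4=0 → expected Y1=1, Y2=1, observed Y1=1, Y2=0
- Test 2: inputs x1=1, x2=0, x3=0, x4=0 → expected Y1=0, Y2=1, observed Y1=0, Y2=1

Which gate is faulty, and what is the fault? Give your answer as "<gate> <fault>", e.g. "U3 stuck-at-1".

Fault-free values for test 1 (x1=0, x2=1, x3=0, x4=0): U1=1, U2=1, U3=1, U4=1, U5=0, U6=1, U7=1, giving Y1=1, Y2=1. Observed Y1=1, Y2=0.
Test 1: faults giving observed Y1=1, Y2=0 are {U5 stuck-at-1, U6 stuck-at-0, U7 stuck-at-0}.
Test 2 (x1=1, x2=0, x3=0, x4=0): fault-free U1=0, U2=1, U3=1, U4=0, U5=1, U6=1, U7=1 → Y1=0, Y2=1; observed Y1=0, Y2=1. Eliminates U6 stuck-at-0, U7 stuck-at-0.
Only U5 stuck-at-1 is consistent with every test.

U5 stuck-at-1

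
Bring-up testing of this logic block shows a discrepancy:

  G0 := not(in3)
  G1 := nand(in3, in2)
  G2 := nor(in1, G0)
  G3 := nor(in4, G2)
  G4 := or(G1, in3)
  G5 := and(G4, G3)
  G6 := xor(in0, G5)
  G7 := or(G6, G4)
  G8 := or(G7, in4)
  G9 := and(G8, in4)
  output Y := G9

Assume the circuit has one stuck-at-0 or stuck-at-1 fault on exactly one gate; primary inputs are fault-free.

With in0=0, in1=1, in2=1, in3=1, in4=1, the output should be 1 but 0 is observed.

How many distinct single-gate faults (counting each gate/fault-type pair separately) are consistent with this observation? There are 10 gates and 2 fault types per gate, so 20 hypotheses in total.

2

Fault-free: G0=0, G1=0, G2=0, G3=0, G4=1, G5=0, G6=0, G7=1, G8=1, G9=1 → 1. Observed 0.
  G0: none of the 2 fault types match ✗
  G1: none of the 2 fault types match ✗
  G2: none of the 2 fault types match ✗
  G3: none of the 2 fault types match ✗
  G4: none of the 2 fault types match ✗
  G5: none of the 2 fault types match ✗
  G6: none of the 2 fault types match ✗
  G7: none of the 2 fault types match ✗
  G8: stuck-at-0 ✓; others ✗
  G9: stuck-at-0 ✓; others ✗
Consistent faults: {G8 stuck-at-0, G9 stuck-at-0} — 2 in all.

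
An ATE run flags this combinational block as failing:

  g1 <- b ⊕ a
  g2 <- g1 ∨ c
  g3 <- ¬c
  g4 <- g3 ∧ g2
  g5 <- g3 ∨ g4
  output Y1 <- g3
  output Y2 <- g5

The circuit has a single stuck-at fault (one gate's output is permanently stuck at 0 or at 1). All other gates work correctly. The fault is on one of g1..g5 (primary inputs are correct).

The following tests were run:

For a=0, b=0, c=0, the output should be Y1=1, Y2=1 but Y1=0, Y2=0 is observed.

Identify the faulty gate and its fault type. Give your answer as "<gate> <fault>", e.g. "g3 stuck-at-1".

Fault-free values for test 1 (a=0, b=0, c=0): g1=0, g2=0, g3=1, g4=0, g5=1, giving Y1=1, Y2=1. Observed Y1=0, Y2=0.
Test 1: faults giving observed Y1=0, Y2=0 are {g3 stuck-at-0}.
Only g3 stuck-at-0 is consistent with every test.

g3 stuck-at-0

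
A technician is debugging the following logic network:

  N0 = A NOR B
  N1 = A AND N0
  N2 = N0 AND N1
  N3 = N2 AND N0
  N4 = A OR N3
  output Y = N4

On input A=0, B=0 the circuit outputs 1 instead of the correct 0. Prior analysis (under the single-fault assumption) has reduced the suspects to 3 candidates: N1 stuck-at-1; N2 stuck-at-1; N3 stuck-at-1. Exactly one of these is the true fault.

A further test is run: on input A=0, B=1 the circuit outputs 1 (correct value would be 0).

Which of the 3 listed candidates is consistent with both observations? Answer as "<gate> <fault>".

N3 stuck-at-1

Evaluate each candidate on input A=0, B=1:
  N1 stuck-at-1: N0=0, N1=1 [stuck-at-1], N2=0, N3=0, N4=0 → 0 — eliminated
  N2 stuck-at-1: N0=0, N1=0, N2=1 [stuck-at-1], N3=0, N4=0 → 0 — eliminated
  N3 stuck-at-1: N0=0, N1=0, N2=0, N3=1 [stuck-at-1], N4=1 → 1 — matches
Only N3 stuck-at-1 reproduces the observed 1.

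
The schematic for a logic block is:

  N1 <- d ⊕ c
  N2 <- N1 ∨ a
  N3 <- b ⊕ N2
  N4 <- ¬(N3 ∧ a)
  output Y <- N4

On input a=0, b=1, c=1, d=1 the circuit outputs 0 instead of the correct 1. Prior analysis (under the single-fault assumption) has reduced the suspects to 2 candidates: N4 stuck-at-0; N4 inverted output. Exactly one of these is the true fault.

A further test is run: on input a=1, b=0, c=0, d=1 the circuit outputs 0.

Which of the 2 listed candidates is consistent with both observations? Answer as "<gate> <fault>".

N4 stuck-at-0

Evaluate each candidate on input a=1, b=0, c=0, d=1:
  N4 stuck-at-0: N1=1, N2=1, N3=1, N4=0 [stuck-at-0] → 0 — matches
  N4 inverted output: N1=1, N2=1, N3=1, N4=1 [inverted output] → 1 — eliminated
Only N4 stuck-at-0 reproduces the observed 0.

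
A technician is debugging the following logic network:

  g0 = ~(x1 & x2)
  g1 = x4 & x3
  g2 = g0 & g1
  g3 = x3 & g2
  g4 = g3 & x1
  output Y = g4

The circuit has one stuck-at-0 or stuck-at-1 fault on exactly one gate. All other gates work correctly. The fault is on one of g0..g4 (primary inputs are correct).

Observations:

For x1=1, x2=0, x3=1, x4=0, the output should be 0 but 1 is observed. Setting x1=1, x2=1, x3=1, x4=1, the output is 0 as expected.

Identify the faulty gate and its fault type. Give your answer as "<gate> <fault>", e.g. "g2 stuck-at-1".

g1 stuck-at-1

Fault-free values for test 1 (x1=1, x2=0, x3=1, x4=0): g0=1, g1=0, g2=0, g3=0, g4=0, giving Y=0. Observed 1.
Test 1: faults giving observed 1 are {g1 stuck-at-1, g2 stuck-at-1, g3 stuck-at-1, g4 stuck-at-1}.
Test 2 (x1=1, x2=1, x3=1, x4=1): fault-free g0=0, g1=1, g2=0, g3=0, g4=0 → 0; observed 0. Eliminates g2 stuck-at-1, g3 stuck-at-1, g4 stuck-at-1.
Only g1 stuck-at-1 is consistent with every test.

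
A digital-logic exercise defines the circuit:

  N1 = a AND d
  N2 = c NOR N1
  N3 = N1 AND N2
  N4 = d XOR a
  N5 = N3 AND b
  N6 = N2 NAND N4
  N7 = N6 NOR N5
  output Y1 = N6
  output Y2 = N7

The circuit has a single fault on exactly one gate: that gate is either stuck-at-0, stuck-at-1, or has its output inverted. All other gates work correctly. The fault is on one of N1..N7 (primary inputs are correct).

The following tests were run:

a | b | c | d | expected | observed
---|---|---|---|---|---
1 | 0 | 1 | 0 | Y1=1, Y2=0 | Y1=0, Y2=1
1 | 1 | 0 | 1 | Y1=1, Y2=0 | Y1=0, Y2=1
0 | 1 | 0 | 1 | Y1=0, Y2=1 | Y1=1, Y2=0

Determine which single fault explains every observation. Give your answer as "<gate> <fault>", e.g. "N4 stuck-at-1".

Fault-free values for test 1 (a=1, b=0, c=1, d=0): N1=0, N2=0, N3=0, N4=1, N5=0, N6=1, N7=0, giving Y1=1, Y2=0. Observed Y1=0, Y2=1.
Test 1: faults giving observed Y1=0, Y2=1 are {N2 stuck-at-1, N2 inverted output, N6 stuck-at-0, N6 inverted output}.
Test 2 (a=1, b=1, c=0, d=1): fault-free N1=1, N2=0, N3=0, N4=0, N5=0, N6=1, N7=0 → Y1=1, Y2=0; observed Y1=0, Y2=1. Eliminates N2 stuck-at-1, N2 inverted output.
Test 3 (a=0, b=1, c=0, d=1): fault-free N1=0, N2=1, N3=0, N4=1, N5=0, N6=0, N7=1 → Y1=0, Y2=1; observed Y1=1, Y2=0. Eliminates N6 stuck-at-0.
Only N6 inverted output is consistent with every test.

N6 inverted output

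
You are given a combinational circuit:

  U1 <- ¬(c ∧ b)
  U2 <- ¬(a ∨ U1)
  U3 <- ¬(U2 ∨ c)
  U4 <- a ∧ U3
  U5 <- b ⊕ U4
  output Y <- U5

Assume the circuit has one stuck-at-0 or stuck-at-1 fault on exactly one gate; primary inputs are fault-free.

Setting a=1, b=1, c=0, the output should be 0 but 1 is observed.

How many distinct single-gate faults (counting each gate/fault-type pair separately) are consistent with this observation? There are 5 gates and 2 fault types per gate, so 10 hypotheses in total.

4

Fault-free: U1=1, U2=0, U3=1, U4=1, U5=0 → 0. Observed 1.
  U1 stuck-at-0: output 0 ✗
  U1 stuck-at-1: output 0 ✗
  U2 stuck-at-0: output 0 ✗
  U2 stuck-at-1: output 1 ✓
  U3 stuck-at-0: output 1 ✓
  U3 stuck-at-1: output 0 ✗
  U4 stuck-at-0: output 1 ✓
  U4 stuck-at-1: output 0 ✗
  U5 stuck-at-0: output 0 ✗
  U5 stuck-at-1: output 1 ✓
Consistent faults: {U2 stuck-at-1, U3 stuck-at-0, U4 stuck-at-0, U5 stuck-at-1} — 4 in all.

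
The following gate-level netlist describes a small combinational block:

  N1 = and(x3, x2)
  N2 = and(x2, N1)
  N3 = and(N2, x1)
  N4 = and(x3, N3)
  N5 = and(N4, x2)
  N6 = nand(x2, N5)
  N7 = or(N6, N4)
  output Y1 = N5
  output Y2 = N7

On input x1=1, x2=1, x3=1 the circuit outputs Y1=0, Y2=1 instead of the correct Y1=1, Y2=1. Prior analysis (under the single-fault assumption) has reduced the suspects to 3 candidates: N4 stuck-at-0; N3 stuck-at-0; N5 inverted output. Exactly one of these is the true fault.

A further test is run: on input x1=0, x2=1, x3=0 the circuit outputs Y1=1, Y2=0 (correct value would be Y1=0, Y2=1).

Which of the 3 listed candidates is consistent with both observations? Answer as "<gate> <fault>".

N5 inverted output

Evaluate each candidate on input x1=0, x2=1, x3=0:
  N4 stuck-at-0: N1=0, N2=0, N3=0, N4=0 [stuck-at-0], N5=0, N6=1, N7=1 → Y1=0, Y2=1 — eliminated
  N3 stuck-at-0: N1=0, N2=0, N3=0 [stuck-at-0], N4=0, N5=0, N6=1, N7=1 → Y1=0, Y2=1 — eliminated
  N5 inverted output: N1=0, N2=0, N3=0, N4=0, N5=1 [inverted output], N6=0, N7=0 → Y1=1, Y2=0 — matches
Only N5 inverted output reproduces the observed Y1=1, Y2=0.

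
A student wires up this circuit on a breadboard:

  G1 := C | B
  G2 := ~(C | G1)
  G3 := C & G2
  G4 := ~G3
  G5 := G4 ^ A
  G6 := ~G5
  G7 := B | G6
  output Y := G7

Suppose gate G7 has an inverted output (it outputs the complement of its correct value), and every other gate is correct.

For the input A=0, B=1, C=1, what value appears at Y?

0

Propagate with G7 forced: G1=1, G2=0, G3=0, G4=1, G5=1, G6=0, G7=0 [inverted output].
So Y = 0. (Without the fault it would be 1.)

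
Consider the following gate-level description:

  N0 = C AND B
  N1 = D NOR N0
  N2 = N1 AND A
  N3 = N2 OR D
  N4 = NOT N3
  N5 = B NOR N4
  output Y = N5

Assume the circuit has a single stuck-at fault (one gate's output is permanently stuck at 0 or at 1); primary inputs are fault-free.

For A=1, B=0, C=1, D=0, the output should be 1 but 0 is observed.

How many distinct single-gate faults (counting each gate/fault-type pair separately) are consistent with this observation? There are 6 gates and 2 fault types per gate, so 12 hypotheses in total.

6

Fault-free: N0=0, N1=1, N2=1, N3=1, N4=0, N5=1 → 1. Observed 0.
  N0 stuck-at-0: output 1 ✗
  N0 stuck-at-1: output 0 ✓
  N1 stuck-at-0: output 0 ✓
  N1 stuck-at-1: output 1 ✗
  N2 stuck-at-0: output 0 ✓
  N2 stuck-at-1: output 1 ✗
  N3 stuck-at-0: output 0 ✓
  N3 stuck-at-1: output 1 ✗
  N4 stuck-at-0: output 1 ✗
  N4 stuck-at-1: output 0 ✓
  N5 stuck-at-0: output 0 ✓
  N5 stuck-at-1: output 1 ✗
Consistent faults: {N0 stuck-at-1, N1 stuck-at-0, N2 stuck-at-0, N3 stuck-at-0, N4 stuck-at-1, N5 stuck-at-0} — 6 in all.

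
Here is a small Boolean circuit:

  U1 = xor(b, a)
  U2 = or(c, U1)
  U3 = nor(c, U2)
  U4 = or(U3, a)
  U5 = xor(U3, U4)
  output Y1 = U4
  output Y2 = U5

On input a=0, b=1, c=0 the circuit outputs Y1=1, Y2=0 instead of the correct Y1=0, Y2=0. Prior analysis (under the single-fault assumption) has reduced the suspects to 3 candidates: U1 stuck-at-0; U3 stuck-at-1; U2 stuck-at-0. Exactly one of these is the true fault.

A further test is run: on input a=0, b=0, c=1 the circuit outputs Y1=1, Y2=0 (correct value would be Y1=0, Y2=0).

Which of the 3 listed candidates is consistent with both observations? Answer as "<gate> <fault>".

Evaluate each candidate on input a=0, b=0, c=1:
  U1 stuck-at-0: U1=0 [stuck-at-0], U2=1, U3=0, U4=0, U5=0 → Y1=0, Y2=0 — eliminated
  U3 stuck-at-1: U1=0, U2=1, U3=1 [stuck-at-1], U4=1, U5=0 → Y1=1, Y2=0 — matches
  U2 stuck-at-0: U1=0, U2=0 [stuck-at-0], U3=0, U4=0, U5=0 → Y1=0, Y2=0 — eliminated
Only U3 stuck-at-1 reproduces the observed Y1=1, Y2=0.

U3 stuck-at-1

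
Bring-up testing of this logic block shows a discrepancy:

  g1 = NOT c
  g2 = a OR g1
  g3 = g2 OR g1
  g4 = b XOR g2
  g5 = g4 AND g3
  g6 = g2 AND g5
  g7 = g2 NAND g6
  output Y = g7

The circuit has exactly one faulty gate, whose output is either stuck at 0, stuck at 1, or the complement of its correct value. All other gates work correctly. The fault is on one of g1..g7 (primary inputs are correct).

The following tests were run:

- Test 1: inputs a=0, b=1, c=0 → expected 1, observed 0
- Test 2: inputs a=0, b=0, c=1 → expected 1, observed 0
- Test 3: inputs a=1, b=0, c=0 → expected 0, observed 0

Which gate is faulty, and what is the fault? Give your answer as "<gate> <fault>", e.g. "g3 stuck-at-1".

g7 stuck-at-0

Fault-free values for test 1 (a=0, b=1, c=0): g1=1, g2=1, g3=1, g4=0, g5=0, g6=0, g7=1, giving Y=1. Observed 0.
Test 1: faults giving observed 0 are {g4 stuck-at-1, g4 inverted output, g5 stuck-at-1, g5 inverted output, g6 stuck-at-1, g6 inverted output, g7 stuck-at-0, g7 inverted output}.
Test 2 (a=0, b=0, c=1): fault-free g1=0, g2=0, g3=0, g4=0, g5=0, g6=0, g7=1 → 1; observed 0. Eliminates g4 stuck-at-1, g4 inverted output, g5 stuck-at-1, g5 inverted output, g6 stuck-at-1, g6 inverted output.
Test 3 (a=1, b=0, c=0): fault-free g1=1, g2=1, g3=1, g4=1, g5=1, g6=1, g7=0 → 0; observed 0. Eliminates g7 inverted output.
Only g7 stuck-at-0 is consistent with every test.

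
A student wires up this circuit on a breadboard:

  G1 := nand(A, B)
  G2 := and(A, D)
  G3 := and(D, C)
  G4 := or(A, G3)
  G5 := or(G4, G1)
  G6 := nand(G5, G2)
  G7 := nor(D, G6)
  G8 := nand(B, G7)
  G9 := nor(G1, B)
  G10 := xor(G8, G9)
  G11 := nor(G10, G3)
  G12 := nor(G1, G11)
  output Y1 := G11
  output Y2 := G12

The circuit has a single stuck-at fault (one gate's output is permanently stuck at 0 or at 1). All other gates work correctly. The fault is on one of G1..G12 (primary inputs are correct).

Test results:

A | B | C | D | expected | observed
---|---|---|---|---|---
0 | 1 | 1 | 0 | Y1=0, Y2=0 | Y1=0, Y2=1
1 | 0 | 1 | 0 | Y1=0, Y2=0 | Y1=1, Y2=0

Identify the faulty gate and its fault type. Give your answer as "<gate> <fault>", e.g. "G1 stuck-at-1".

G1 stuck-at-0

Fault-free values for test 1 (A=0, B=1, C=1, D=0): G1=1, G2=0, G3=0, G4=0, G5=1, G6=1, G7=0, G8=1, G9=0, G10=1, G11=0, G12=0, giving Y1=0, Y2=0. Observed Y1=0, Y2=1.
Test 1: faults giving observed Y1=0, Y2=1 are {G1 stuck-at-0, G12 stuck-at-1}.
Test 2 (A=1, B=0, C=1, D=0): fault-free G1=1, G2=0, G3=0, G4=1, G5=1, G6=1, G7=0, G8=1, G9=0, G10=1, G11=0, G12=0 → Y1=0, Y2=0; observed Y1=1, Y2=0. Eliminates G12 stuck-at-1.
Only G1 stuck-at-0 is consistent with every test.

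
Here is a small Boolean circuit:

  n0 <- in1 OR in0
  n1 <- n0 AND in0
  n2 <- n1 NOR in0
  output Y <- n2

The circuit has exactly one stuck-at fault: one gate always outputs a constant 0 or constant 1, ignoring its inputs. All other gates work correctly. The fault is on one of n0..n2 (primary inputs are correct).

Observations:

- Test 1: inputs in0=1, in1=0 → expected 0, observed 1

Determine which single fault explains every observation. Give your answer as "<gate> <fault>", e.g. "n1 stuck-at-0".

n2 stuck-at-1

Fault-free values for test 1 (in0=1, in1=0): n0=1, n1=1, n2=0, giving Y=0. Observed 1.
Test 1: faults giving observed 1 are {n2 stuck-at-1}.
Only n2 stuck-at-1 is consistent with every test.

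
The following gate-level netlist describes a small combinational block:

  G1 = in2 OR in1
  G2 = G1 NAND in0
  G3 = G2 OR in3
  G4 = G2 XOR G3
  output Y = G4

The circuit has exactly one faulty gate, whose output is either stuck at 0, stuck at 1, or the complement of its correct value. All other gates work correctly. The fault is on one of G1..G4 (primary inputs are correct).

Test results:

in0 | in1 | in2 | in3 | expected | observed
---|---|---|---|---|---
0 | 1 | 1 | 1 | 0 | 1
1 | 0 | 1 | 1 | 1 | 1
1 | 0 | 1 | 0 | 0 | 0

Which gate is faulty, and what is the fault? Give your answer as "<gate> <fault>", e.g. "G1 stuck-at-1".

G2 stuck-at-0

Fault-free values for test 1 (in0=0, in1=1, in2=1, in3=1): G1=1, G2=1, G3=1, G4=0, giving Y=0. Observed 1.
Test 1: faults giving observed 1 are {G2 stuck-at-0, G2 inverted output, G3 stuck-at-0, G3 inverted output, G4 stuck-at-1, G4 inverted output}.
Test 2 (in0=1, in1=0, in2=1, in3=1): fault-free G1=1, G2=0, G3=1, G4=1 → 1; observed 1. Eliminates G2 inverted output, G3 stuck-at-0, G3 inverted output, G4 inverted output.
Test 3 (in0=1, in1=0, in2=1, in3=0): fault-free G1=1, G2=0, G3=0, G4=0 → 0; observed 0. Eliminates G4 stuck-at-1.
Only G2 stuck-at-0 is consistent with every test.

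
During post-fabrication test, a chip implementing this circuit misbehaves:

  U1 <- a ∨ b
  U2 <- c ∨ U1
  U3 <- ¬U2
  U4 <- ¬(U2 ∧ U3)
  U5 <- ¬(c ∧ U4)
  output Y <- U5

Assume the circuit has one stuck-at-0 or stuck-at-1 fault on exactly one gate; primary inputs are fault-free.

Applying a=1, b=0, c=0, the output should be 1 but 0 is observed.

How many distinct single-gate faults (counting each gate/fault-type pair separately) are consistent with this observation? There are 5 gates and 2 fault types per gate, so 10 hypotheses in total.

Fault-free: U1=1, U2=1, U3=0, U4=1, U5=1 → 1. Observed 0.
  U1 stuck-at-0: output 1 ✗
  U1 stuck-at-1: output 1 ✗
  U2 stuck-at-0: output 1 ✗
  U2 stuck-at-1: output 1 ✗
  U3 stuck-at-0: output 1 ✗
  U3 stuck-at-1: output 1 ✗
  U4 stuck-at-0: output 1 ✗
  U4 stuck-at-1: output 1 ✗
  U5 stuck-at-0: output 0 ✓
  U5 stuck-at-1: output 1 ✗
Consistent faults: {U5 stuck-at-0} — 1 in all.

1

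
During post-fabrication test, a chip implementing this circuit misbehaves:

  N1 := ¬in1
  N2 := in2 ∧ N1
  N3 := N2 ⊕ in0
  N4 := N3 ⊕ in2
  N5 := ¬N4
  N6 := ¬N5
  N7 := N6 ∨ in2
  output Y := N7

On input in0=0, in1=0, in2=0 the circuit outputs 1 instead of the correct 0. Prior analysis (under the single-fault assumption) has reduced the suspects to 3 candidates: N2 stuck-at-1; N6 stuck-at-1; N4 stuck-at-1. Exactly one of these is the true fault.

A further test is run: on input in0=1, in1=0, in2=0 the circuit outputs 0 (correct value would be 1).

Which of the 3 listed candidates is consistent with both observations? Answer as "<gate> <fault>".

N2 stuck-at-1

Evaluate each candidate on input in0=1, in1=0, in2=0:
  N2 stuck-at-1: N1=1, N2=1 [stuck-at-1], N3=0, N4=0, N5=1, N6=0, N7=0 → 0 — matches
  N6 stuck-at-1: N1=1, N2=0, N3=1, N4=1, N5=0, N6=1 [stuck-at-1], N7=1 → 1 — eliminated
  N4 stuck-at-1: N1=1, N2=0, N3=1, N4=1 [stuck-at-1], N5=0, N6=1, N7=1 → 1 — eliminated
Only N2 stuck-at-1 reproduces the observed 0.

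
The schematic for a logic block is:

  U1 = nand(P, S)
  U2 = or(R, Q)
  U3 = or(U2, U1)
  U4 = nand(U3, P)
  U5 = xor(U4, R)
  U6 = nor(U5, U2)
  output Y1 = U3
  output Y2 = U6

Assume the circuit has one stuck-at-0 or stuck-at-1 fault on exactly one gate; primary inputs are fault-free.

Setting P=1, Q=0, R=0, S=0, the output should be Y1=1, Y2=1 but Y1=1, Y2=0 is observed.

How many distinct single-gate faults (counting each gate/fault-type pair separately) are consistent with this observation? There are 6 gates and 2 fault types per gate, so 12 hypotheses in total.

Fault-free: U1=1, U2=0, U3=1, U4=0, U5=0, U6=1 → Y1=1, Y2=1. Observed Y1=1, Y2=0.
  U1 stuck-at-0: output Y1=0, Y2=0 ✗
  U1 stuck-at-1: output Y1=1, Y2=1 ✗
  U2 stuck-at-0: output Y1=1, Y2=1 ✗
  U2 stuck-at-1: output Y1=1, Y2=0 ✓
  U3 stuck-at-0: output Y1=0, Y2=0 ✗
  U3 stuck-at-1: output Y1=1, Y2=1 ✗
  U4 stuck-at-0: output Y1=1, Y2=1 ✗
  U4 stuck-at-1: output Y1=1, Y2=0 ✓
  U5 stuck-at-0: output Y1=1, Y2=1 ✗
  U5 stuck-at-1: output Y1=1, Y2=0 ✓
  U6 stuck-at-0: output Y1=1, Y2=0 ✓
  U6 stuck-at-1: output Y1=1, Y2=1 ✗
Consistent faults: {U2 stuck-at-1, U4 stuck-at-1, U5 stuck-at-1, U6 stuck-at-0} — 4 in all.

4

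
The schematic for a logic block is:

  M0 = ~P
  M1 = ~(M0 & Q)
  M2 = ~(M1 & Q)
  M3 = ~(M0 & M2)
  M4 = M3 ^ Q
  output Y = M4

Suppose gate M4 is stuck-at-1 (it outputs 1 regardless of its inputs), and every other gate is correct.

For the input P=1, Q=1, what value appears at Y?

1

Propagate with M4 forced: M0=0, M1=1, M2=0, M3=1, M4=1 [stuck-at-1].
So Y = 1. (Without the fault it would be 0.)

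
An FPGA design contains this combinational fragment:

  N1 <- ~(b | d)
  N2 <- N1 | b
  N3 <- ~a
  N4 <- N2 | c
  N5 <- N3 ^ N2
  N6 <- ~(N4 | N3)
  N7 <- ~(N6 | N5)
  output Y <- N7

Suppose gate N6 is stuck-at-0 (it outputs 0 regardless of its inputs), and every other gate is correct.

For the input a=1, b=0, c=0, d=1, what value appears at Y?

1

Propagate with N6 forced: N1=0, N2=0, N3=0, N4=0, N5=0, N6=0 [stuck-at-0], N7=1.
So Y = 1. (Without the fault it would be 0.)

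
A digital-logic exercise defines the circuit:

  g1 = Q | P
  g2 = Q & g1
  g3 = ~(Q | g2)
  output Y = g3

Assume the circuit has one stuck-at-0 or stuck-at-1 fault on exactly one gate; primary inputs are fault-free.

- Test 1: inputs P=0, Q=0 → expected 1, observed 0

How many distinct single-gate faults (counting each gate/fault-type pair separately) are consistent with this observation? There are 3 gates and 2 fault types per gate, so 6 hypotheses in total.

Fault-free: g1=0, g2=0, g3=1 → 1. Observed 0.
  g1 stuck-at-0: output 1 ✗
  g1 stuck-at-1: output 1 ✗
  g2 stuck-at-0: output 1 ✗
  g2 stuck-at-1: output 0 ✓
  g3 stuck-at-0: output 0 ✓
  g3 stuck-at-1: output 1 ✗
Consistent faults: {g2 stuck-at-1, g3 stuck-at-0} — 2 in all.

2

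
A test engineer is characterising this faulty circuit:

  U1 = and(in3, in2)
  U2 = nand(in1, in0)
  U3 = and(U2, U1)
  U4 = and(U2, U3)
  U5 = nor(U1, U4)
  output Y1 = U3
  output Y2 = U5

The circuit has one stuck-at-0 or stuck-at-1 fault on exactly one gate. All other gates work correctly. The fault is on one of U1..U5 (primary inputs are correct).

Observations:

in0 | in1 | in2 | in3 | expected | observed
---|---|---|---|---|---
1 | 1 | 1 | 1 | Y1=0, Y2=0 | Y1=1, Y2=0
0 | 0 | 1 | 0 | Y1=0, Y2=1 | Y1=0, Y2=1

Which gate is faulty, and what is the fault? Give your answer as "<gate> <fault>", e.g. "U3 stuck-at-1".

Fault-free values for test 1 (in0=1, in1=1, in2=1, in3=1): U1=1, U2=0, U3=0, U4=0, U5=0, giving Y1=0, Y2=0. Observed Y1=1, Y2=0.
Test 1: faults giving observed Y1=1, Y2=0 are {U2 stuck-at-1, U3 stuck-at-1}.
Test 2 (in0=0, in1=0, in2=1, in3=0): fault-free U1=0, U2=1, U3=0, U4=0, U5=1 → Y1=0, Y2=1; observed Y1=0, Y2=1. Eliminates U3 stuck-at-1.
Only U2 stuck-at-1 is consistent with every test.

U2 stuck-at-1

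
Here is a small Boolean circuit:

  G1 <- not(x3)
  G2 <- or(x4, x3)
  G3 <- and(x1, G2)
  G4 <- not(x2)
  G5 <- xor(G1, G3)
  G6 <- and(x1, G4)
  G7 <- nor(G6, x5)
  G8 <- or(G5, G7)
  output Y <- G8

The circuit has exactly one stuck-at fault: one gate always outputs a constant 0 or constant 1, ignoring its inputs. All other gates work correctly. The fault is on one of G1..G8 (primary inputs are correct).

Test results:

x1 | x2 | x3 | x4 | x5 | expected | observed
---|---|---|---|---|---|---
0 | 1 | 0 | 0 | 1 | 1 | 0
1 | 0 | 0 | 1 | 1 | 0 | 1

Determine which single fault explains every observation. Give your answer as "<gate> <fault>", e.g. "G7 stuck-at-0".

G1 stuck-at-0

Fault-free values for test 1 (x1=0, x2=1, x3=0, x4=0, x5=1): G1=1, G2=0, G3=0, G4=0, G5=1, G6=0, G7=0, G8=1, giving Y=1. Observed 0.
Test 1: faults giving observed 0 are {G1 stuck-at-0, G3 stuck-at-1, G5 stuck-at-0, G8 stuck-at-0}.
Test 2 (x1=1, x2=0, x3=0, x4=1, x5=1): fault-free G1=1, G2=1, G3=1, G4=1, G5=0, G6=1, G7=0, G8=0 → 0; observed 1. Eliminates G3 stuck-at-1, G5 stuck-at-0, G8 stuck-at-0.
Only G1 stuck-at-0 is consistent with every test.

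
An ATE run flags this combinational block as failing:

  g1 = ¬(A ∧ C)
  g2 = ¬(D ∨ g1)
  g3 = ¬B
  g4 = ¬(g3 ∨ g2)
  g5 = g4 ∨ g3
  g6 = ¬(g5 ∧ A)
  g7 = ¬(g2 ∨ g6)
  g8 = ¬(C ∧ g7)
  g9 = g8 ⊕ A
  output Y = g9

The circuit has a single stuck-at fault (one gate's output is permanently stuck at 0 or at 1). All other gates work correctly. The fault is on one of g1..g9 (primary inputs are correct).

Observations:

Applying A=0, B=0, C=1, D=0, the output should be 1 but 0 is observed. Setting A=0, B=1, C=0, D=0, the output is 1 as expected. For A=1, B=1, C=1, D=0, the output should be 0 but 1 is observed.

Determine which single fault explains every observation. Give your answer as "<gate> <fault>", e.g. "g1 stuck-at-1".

g7 stuck-at-1

Fault-free values for test 1 (A=0, B=0, C=1, D=0): g1=1, g2=0, g3=1, g4=0, g5=1, g6=1, g7=0, g8=1, g9=1, giving Y=1. Observed 0.
Test 1: faults giving observed 0 are {g6 stuck-at-0, g7 stuck-at-1, g8 stuck-at-0, g9 stuck-at-0}.
Test 2 (A=0, B=1, C=0, D=0): fault-free g1=1, g2=0, g3=0, g4=1, g5=1, g6=1, g7=0, g8=1, g9=1 → 1; observed 1. Eliminates g8 stuck-at-0, g9 stuck-at-0.
Test 3 (A=1, B=1, C=1, D=0): fault-free g1=0, g2=1, g3=0, g4=0, g5=0, g6=1, g7=0, g8=1, g9=0 → 0; observed 1. Eliminates g6 stuck-at-0.
Only g7 stuck-at-1 is consistent with every test.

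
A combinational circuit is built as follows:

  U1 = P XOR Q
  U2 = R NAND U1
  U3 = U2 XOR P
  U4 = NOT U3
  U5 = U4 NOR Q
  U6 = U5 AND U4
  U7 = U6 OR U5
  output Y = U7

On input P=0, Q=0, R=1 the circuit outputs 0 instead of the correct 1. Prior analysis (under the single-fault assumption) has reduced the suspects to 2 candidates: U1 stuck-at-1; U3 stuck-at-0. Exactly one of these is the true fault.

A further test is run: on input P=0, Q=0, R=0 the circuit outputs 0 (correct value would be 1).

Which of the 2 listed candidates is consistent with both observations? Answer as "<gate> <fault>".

U3 stuck-at-0

Evaluate each candidate on input P=0, Q=0, R=0:
  U1 stuck-at-1: U1=1 [stuck-at-1], U2=1, U3=1, U4=0, U5=1, U6=0, U7=1 → 1 — eliminated
  U3 stuck-at-0: U1=0, U2=1, U3=0 [stuck-at-0], U4=1, U5=0, U6=0, U7=0 → 0 — matches
Only U3 stuck-at-0 reproduces the observed 0.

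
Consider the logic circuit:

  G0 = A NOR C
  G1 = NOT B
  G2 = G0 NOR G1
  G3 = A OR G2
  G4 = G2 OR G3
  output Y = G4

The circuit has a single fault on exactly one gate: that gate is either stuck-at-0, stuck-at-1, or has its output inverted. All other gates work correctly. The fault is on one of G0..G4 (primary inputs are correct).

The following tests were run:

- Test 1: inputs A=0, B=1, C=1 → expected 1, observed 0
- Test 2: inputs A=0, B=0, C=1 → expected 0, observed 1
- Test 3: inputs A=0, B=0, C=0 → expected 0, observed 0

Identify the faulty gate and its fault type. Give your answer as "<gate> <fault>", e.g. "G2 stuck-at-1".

G1 inverted output

Fault-free values for test 1 (A=0, B=1, C=1): G0=0, G1=0, G2=1, G3=1, G4=1, giving Y=1. Observed 0.
Test 1: faults giving observed 0 are {G0 stuck-at-1, G0 inverted output, G1 stuck-at-1, G1 inverted output, G2 stuck-at-0, G2 inverted output, G4 stuck-at-0, G4 inverted output}.
Test 2 (A=0, B=0, C=1): fault-free G0=0, G1=1, G2=0, G3=0, G4=0 → 0; observed 1. Eliminates G0 stuck-at-1, G0 inverted output, G1 stuck-at-1, G2 stuck-at-0, G4 stuck-at-0.
Test 3 (A=0, B=0, C=0): fault-free G0=1, G1=1, G2=0, G3=0, G4=0 → 0; observed 0. Eliminates G2 inverted output, G4 inverted output.
Only G1 inverted output is consistent with every test.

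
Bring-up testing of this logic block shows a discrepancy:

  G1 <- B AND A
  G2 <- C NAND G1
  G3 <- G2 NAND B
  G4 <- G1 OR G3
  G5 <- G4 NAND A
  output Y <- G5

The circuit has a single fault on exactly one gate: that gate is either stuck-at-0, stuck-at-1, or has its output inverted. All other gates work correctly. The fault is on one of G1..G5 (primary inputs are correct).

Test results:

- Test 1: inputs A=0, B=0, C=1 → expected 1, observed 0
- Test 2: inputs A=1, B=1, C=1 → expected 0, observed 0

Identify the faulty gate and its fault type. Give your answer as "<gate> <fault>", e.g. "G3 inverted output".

Fault-free values for test 1 (A=0, B=0, C=1): G1=0, G2=1, G3=1, G4=1, G5=1, giving Y=1. Observed 0.
Test 1: faults giving observed 0 are {G5 stuck-at-0, G5 inverted output}.
Test 2 (A=1, B=1, C=1): fault-free G1=1, G2=0, G3=1, G4=1, G5=0 → 0; observed 0. Eliminates G5 inverted output.
Only G5 stuck-at-0 is consistent with every test.

G5 stuck-at-0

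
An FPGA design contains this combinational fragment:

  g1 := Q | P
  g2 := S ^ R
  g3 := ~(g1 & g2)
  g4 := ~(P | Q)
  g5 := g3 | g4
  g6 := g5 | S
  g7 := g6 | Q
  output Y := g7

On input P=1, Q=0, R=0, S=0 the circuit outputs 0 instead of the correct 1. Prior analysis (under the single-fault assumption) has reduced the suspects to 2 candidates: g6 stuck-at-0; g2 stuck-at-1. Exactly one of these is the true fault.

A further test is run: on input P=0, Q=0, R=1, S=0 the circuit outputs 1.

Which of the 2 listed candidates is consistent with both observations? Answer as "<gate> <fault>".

Evaluate each candidate on input P=0, Q=0, R=1, S=0:
  g6 stuck-at-0: g1=0, g2=1, g3=1, g4=1, g5=1, g6=0 [stuck-at-0], g7=0 → 0 — eliminated
  g2 stuck-at-1: g1=0, g2=1 [stuck-at-1], g3=1, g4=1, g5=1, g6=1, g7=1 → 1 — matches
Only g2 stuck-at-1 reproduces the observed 1.

g2 stuck-at-1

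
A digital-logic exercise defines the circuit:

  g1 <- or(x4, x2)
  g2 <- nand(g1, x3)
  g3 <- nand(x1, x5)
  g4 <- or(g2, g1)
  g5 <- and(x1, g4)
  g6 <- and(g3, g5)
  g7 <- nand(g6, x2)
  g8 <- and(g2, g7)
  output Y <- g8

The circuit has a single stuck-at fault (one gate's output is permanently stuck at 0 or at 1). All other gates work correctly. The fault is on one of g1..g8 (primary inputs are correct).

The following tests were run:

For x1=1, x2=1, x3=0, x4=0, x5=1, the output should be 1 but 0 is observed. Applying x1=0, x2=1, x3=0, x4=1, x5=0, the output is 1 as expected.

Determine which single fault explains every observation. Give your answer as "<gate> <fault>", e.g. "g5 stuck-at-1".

Fault-free values for test 1 (x1=1, x2=1, x3=0, x4=0, x5=1): g1=1, g2=1, g3=0, g4=1, g5=1, g6=0, g7=1, g8=1, giving Y=1. Observed 0.
Test 1: faults giving observed 0 are {g2 stuck-at-0, g3 stuck-at-1, g6 stuck-at-1, g7 stuck-at-0, g8 stuck-at-0}.
Test 2 (x1=0, x2=1, x3=0, x4=1, x5=0): fault-free g1=1, g2=1, g3=1, g4=1, g5=0, g6=0, g7=1, g8=1 → 1; observed 1. Eliminates g2 stuck-at-0, g6 stuck-at-1, g7 stuck-at-0, g8 stuck-at-0.
Only g3 stuck-at-1 is consistent with every test.

g3 stuck-at-1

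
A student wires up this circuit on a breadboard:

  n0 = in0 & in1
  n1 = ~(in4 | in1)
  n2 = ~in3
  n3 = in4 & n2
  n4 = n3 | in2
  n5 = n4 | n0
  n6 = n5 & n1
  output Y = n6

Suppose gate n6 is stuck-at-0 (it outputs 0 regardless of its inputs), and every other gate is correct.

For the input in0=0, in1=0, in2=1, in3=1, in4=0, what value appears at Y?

0

Propagate with n6 forced: n0=0, n1=1, n2=0, n3=0, n4=1, n5=1, n6=0 [stuck-at-0].
So Y = 0. (Without the fault it would be 1.)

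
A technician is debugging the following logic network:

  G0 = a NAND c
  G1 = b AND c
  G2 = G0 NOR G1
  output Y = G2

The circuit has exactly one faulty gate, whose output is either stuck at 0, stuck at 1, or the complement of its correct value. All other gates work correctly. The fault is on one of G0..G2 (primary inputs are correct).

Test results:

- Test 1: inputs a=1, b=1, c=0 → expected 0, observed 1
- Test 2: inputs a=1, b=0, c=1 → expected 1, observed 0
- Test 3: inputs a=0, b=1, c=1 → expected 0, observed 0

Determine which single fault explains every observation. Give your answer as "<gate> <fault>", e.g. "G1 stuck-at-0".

G0 inverted output

Fault-free values for test 1 (a=1, b=1, c=0): G0=1, G1=0, G2=0, giving Y=0. Observed 1.
Test 1: faults giving observed 1 are {G0 stuck-at-0, G0 inverted output, G2 stuck-at-1, G2 inverted output}.
Test 2 (a=1, b=0, c=1): fault-free G0=0, G1=0, G2=1 → 1; observed 0. Eliminates G0 stuck-at-0, G2 stuck-at-1.
Test 3 (a=0, b=1, c=1): fault-free G0=1, G1=1, G2=0 → 0; observed 0. Eliminates G2 inverted output.
Only G0 inverted output is consistent with every test.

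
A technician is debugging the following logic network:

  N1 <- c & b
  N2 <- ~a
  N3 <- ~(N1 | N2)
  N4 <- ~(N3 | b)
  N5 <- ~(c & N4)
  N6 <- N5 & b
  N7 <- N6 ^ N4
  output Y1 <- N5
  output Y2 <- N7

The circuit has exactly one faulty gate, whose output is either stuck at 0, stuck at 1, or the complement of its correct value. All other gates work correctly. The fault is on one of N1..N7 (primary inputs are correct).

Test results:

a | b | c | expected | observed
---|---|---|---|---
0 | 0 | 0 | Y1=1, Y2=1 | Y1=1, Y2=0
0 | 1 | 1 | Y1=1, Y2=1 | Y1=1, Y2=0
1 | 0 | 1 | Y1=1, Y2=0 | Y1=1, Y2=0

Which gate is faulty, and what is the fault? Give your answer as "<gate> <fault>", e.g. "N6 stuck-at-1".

Fault-free values for test 1 (a=0, b=0, c=0): N1=0, N2=1, N3=0, N4=1, N5=1, N6=0, N7=1, giving Y1=1, Y2=1. Observed Y1=1, Y2=0.
Test 1: faults giving observed Y1=1, Y2=0 are {N2 stuck-at-0, N2 inverted output, N3 stuck-at-1, N3 inverted output, N4 stuck-at-0, N4 inverted output, N6 stuck-at-1, N6 inverted output, N7 stuck-at-0, N7 inverted output}.
Test 2 (a=0, b=1, c=1): fault-free N1=1, N2=1, N3=0, N4=0, N5=1, N6=1, N7=1 → Y1=1, Y2=1; observed Y1=1, Y2=0. Eliminates N2 stuck-at-0, N2 inverted output, N3 stuck-at-1, N3 inverted output, N4 stuck-at-0, N4 inverted output, N6 stuck-at-1.
Test 3 (a=1, b=0, c=1): fault-free N1=0, N2=0, N3=1, N4=0, N5=1, N6=0, N7=0 → Y1=1, Y2=0; observed Y1=1, Y2=0. Eliminates N6 inverted output, N7 inverted output.
Only N7 stuck-at-0 is consistent with every test.

N7 stuck-at-0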